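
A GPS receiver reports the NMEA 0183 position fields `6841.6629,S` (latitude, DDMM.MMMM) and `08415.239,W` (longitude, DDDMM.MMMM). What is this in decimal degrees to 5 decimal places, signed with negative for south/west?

Lat: degrees = first 2 digits = 68, minutes = 41.6629; 68 + 41.6629/60 = 68.694382
S → negative
Lon: degrees = first 3 digits = 84, minutes = 15.239; 84 + 15.239/60 = 84.253983
W ⇒ negate

-68.69438, -84.25398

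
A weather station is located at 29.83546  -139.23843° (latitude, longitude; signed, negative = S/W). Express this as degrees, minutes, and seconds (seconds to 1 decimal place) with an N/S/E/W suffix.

29°50′7.7″ N, 139°14′18.3″ W

Lat: 0.835460 × 60 = 50.12760′ → 50′, remainder × 60 = 7.656″
Longitude is negative → W; |value| = 139.238430
Longitude: whole degrees 139; 14.30580′ → 14′ and 18.348″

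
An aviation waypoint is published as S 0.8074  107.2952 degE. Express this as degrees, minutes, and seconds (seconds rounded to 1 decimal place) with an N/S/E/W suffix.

0°48′26.6″ S, 107°17′42.7″ E

φ: 0.807400 × 60 = 48.44400′ → 48′, remainder × 60 = 26.640″
λ: whole degrees 107; 17.71200′ → 17′ and 42.720″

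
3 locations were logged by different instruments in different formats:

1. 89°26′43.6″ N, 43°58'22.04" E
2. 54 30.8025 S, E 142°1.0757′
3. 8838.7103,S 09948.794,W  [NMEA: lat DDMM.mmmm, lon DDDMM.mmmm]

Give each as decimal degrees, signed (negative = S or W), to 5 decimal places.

1. 89.44544, 43.97279
2. -54.51338, 142.01793
3. -88.64517, -99.81323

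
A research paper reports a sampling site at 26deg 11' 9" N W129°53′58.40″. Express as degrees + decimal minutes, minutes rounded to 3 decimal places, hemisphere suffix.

26° 11.150′ N, 129° 53.973′ W

Latitude: 11 + 9/60 = 11.15000′
Lon: 53 + 58.4/60 = 53.97333′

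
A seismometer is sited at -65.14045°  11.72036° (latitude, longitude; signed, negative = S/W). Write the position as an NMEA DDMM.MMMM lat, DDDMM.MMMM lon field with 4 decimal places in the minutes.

6508.4270,S / 01143.2216,E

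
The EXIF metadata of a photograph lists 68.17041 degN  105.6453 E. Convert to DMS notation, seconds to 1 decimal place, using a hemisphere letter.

φ: whole degrees 68; 10.22460′ → 10′ and 13.476″
λ: 0.645300 × 60 = 38.71800′ → 38′, remainder × 60 = 43.080″

68°10′13.5″ N, 105°38′43.1″ E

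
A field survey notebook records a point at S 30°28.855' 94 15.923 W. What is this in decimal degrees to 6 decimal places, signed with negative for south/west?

Latitude: 28.855′ = 0.480917°; total 30.4809167
S → negative
Lon: 15.923′ = 0.265383°; total 94.2653833
W ⇒ negate

-30.480917, -94.265383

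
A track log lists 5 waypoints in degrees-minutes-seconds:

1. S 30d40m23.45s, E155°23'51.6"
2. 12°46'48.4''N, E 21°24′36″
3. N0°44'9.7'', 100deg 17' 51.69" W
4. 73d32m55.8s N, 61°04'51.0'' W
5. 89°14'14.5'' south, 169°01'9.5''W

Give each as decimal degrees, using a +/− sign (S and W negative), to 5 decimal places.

1. -30.67318, 155.39767
2. 12.78011, 21.41000
3. 0.73603, -100.29769
4. 73.54883, -61.08083
5. -89.23736, -169.01931

Point 1:
  φ: 30 + 40/60 + 23.45/3600 = 30.673181
  hemisphere S, so the sign is −
  λ: 23′ + 51.6″ = 23.86000′; 155 + 23.86000/60 = 155.397667
  E ⇒ keep positive
Point 2:
  φ: 46′ + 48.4″ = 46.80667′; 12 + 46.80667/60 = 12.780111
  N ⇒ keep positive
  λ: 21° + 24/60 + 36/3600 = 21 + 0.400000 + 0.010000 = 21.410000
  E ⇒ keep positive
Point 3:
  Latitude: 0° + 44/60 + 9.7/3600 = 0 + 0.733333 + 0.002694 = 0.736028
  N ⇒ keep positive
  Longitude: 100° + 17/60 + 51.69/3600 = 100 + 0.283333 + 0.014358 = 100.297692
  W ⇒ negate
Point 4:
  Latitude: 73 + 32/60 + 55.8/3600 = 73.548833
  N → positive
  Lon: 4′ + 51″ = 4.85000′; 61 + 4.85000/60 = 61.080833
  W ⇒ negate
Point 5:
  Lat: 14′ + 14.5″ = 14.24167′; 89 + 14.24167/60 = 89.237361
  S ⇒ negate
  Longitude: 169 + 1/60 + 9.5/3600 = 169.019306
  hemisphere W, so the sign is −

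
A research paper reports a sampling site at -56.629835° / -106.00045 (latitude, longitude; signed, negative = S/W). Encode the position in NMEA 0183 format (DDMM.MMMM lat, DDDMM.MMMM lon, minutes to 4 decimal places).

5637.7901,S / 10600.0270,W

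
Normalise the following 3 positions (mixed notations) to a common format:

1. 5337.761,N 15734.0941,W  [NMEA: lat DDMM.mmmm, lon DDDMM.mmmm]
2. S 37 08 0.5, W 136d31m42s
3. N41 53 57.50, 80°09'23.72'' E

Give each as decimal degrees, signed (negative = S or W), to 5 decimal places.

1. 53.62935, -157.56824
2. -37.13347, -136.52833
3. 41.89931, 80.15659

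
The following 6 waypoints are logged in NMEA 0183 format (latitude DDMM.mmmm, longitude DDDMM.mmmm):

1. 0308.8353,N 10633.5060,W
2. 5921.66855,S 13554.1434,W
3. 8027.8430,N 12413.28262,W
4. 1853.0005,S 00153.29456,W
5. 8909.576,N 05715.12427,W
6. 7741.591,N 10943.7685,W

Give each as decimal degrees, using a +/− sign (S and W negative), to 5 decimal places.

Point 1:
  Lat: degrees = first 2 digits = 3, minutes = 8.8353; 3 + 8.8353/60 = 3.147255
  N → positive
  Lon: split at 3 digits → 106° and 33.506′; 106 + 33.506/60 = 106.558433
  W ⇒ negate
Point 2:
  Lat: degrees = first 2 digits = 59, minutes = 21.66855; 59 + 21.66855/60 = 59.361143
  hemisphere S, so the sign is −
  λ: degrees = first 3 digits = 135, minutes = 54.1434; 135 + 54.1434/60 = 135.902390
  W → negative
Point 3:
  Lat: degrees = first 2 digits = 80, minutes = 27.843; 80 + 27.843/60 = 80.464050
  N → positive
  λ: degrees = first 3 digits = 124, minutes = 13.28262; 124 + 13.28262/60 = 124.221377
  hemisphere W, so the sign is −
Point 4:
  Lat: split at 2 digits → 18° and 53.0005′; 18 + 53.0005/60 = 18.883342
  S → negative
  Lon: split at 3 digits → 001° and 53.29456′; 1 + 53.29456/60 = 1.888243
  W ⇒ negate
Point 5:
  Lat: split at 2 digits → 89° and 9.576′; 89 + 9.576/60 = 89.159600
  N ⇒ keep positive
  λ: split at 3 digits → 057° and 15.12427′; 57 + 15.12427/60 = 57.252071
  W ⇒ negate
Point 6:
  Latitude: split at 2 digits → 77° and 41.591′; 77 + 41.591/60 = 77.693183
  N → positive
  Longitude: split at 3 digits → 109° and 43.7685′; 109 + 43.7685/60 = 109.729475
  W ⇒ negate

1. 3.14726, -106.55843
2. -59.36114, -135.90239
3. 80.46405, -124.22138
4. -18.88334, -1.88824
5. 89.15960, -57.25207
6. 77.69318, -109.72948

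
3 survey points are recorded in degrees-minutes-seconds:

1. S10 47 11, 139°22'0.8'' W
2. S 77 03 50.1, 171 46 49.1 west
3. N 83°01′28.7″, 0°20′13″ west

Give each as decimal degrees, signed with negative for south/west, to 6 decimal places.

1. -10.786389, -139.366889
2. -77.063917, -171.780306
3. 83.024639, -0.336944

Point 1:
  Lat: 47′ + 11″ = 47.18333′; 10 + 47.18333/60 = 10.7863889
  hemisphere S, so the sign is −
  λ: 139 + 22/60 + 0.8/3600 = 139.3668889
  hemisphere W, so the sign is −
Point 2:
  φ: 77° + 3/60 + 50.1/3600 = 77 + 0.050000 + 0.013917 = 77.0639167
  S → negative
  Lon: 171° + 46/60 + 49.1/3600 = 171 + 0.766667 + 0.013639 = 171.7803056
  W ⇒ negate
Point 3:
  Latitude: 1′ + 28.7″ = 1.47833′; 83 + 1.47833/60 = 83.0246389
  N ⇒ keep positive
  λ: 20′ + 13″ = 20.21667′; 0 + 20.21667/60 = 0.3369444
  hemisphere W, so the sign is −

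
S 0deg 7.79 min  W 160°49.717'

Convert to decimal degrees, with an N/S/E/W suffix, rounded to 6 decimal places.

0.129833° S, 160.828617° W

Lat: 0 + 7.79/60 = 0.1298333
λ: 49.717′ = 0.828617°; total 160.8286167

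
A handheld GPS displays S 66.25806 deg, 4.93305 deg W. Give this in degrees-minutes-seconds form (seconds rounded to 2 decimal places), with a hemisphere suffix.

Latitude: whole degrees 66; 15.48360′ → 15′ and 29.0160″
λ: 0.933050 × 60 = 55.98300′ → 55′, remainder × 60 = 58.9800″

66°15′29.02″ S, 4°55′58.98″ W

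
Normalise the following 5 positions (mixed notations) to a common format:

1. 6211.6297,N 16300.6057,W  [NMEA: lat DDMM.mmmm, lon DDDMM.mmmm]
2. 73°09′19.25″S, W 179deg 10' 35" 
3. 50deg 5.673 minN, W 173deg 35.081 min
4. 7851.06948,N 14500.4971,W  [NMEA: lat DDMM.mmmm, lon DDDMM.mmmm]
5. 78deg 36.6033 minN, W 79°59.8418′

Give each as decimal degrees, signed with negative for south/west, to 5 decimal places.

1. 62.19383, -163.01010
2. -73.15535, -179.17639
3. 50.09455, -173.58468
4. 78.85116, -145.00829
5. 78.61006, -79.99736

Point 1:
  φ: split at 2 digits → 62° and 11.6297′; 62 + 11.6297/60 = 62.193828
  N → positive
  Longitude: degrees = first 3 digits = 163, minutes = 0.6057; 163 + 0.6057/60 = 163.010095
  hemisphere W, so the sign is −
Point 2:
  φ: 73 + 9/60 + 19.25/3600 = 73.155347
  S → negative
  Lon: 179 + 10/60 + 35/3600 = 179.176389
  W → negative
Point 3:
  φ: 5.673′ = 0.094550°; total 50.094550
  N → positive
  Longitude: 35.081′ = 0.584683°; total 173.584683
  hemisphere W, so the sign is −
Point 4:
  Latitude: degrees = first 2 digits = 78, minutes = 51.06948; 78 + 51.06948/60 = 78.851158
  N ⇒ keep positive
  Longitude: split at 3 digits → 145° and 0.4971′; 145 + 0.4971/60 = 145.008285
  hemisphere W, so the sign is −
Point 5:
  Lat: 36.6033′ = 0.610055°; total 78.610055
  N ⇒ keep positive
  Lon: 79 + 59.8418/60 = 79.997363
  hemisphere W, so the sign is −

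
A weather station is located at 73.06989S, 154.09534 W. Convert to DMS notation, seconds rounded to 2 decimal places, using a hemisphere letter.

Lat: whole degrees 73; 4.19340′ → 4′ and 11.6040″
Longitude: 0.095340 × 60 = 5.72040′ → 5′, remainder × 60 = 43.2240″

73°04′11.60″ S, 154°05′43.22″ W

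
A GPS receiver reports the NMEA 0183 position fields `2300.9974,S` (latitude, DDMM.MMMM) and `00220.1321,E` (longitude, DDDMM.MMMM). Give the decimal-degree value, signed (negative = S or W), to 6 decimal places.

-23.016623, 2.335535

φ: split at 2 digits → 23° and 0.9974′; 23 + 0.9974/60 = 23.0166233
hemisphere S, so the sign is −
Lon: degrees = first 3 digits = 2, minutes = 20.1321; 2 + 20.1321/60 = 2.3355350
E ⇒ keep positive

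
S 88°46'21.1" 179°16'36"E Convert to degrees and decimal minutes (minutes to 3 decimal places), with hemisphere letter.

88° 46.352′ S, 179° 16.600′ E

Lat: 46 + 21.1/60 = 46.35167′
Lon: 16 + 36/60 = 16.60000′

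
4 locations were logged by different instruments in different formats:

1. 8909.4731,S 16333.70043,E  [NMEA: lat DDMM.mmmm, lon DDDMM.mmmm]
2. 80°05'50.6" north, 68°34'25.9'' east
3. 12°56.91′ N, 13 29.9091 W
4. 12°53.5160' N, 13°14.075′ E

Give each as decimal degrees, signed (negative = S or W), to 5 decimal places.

Point 1:
  φ: split at 2 digits → 89° and 9.4731′; 89 + 9.4731/60 = 89.157885
  hemisphere S, so the sign is −
  Lon: degrees = first 3 digits = 163, minutes = 33.70043; 163 + 33.70043/60 = 163.561674
  E → positive
Point 2:
  Lat: 5′ + 50.6″ = 5.84333′; 80 + 5.84333/60 = 80.097389
  N ⇒ keep positive
  Lon: 34′ + 25.9″ = 34.43167′; 68 + 34.43167/60 = 68.573861
  E → positive
Point 3:
  Lat: 56.91′ = 0.948500°; total 12.948500
  N → positive
  Lon: 13 + 29.9091/60 = 13.498485
  hemisphere W, so the sign is −
Point 4:
  Latitude: 12 + 53.516/60 = 12.891933
  N → positive
  Lon: 14.075′ = 0.234583°; total 13.234583
  E → positive

1. -89.15789, 163.56167
2. 80.09739, 68.57386
3. 12.94850, -13.49849
4. 12.89193, 13.23458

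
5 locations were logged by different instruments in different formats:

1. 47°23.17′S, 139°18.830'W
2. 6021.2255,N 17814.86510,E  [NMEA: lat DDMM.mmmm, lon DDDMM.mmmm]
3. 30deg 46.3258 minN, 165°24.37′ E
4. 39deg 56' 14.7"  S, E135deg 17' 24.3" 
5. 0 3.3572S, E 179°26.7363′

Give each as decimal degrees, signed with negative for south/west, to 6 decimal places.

Point 1:
  φ: 47 + 23.17/60 = 47.3861667
  S ⇒ negate
  Longitude: 18.83′ = 0.313833°; total 139.3138333
  W ⇒ negate
Point 2:
  Lat: split at 2 digits → 60° and 21.2255′; 60 + 21.2255/60 = 60.3537583
  N ⇒ keep positive
  Longitude: degrees = first 3 digits = 178, minutes = 14.8651; 178 + 14.8651/60 = 178.2477517
  E → positive
Point 3:
  Lat: 30 + 46.3258/60 = 30.7720967
  N → positive
  Longitude: 24.37′ = 0.406167°; total 165.4061667
  E → positive
Point 4:
  φ: 56′ + 14.7″ = 56.24500′; 39 + 56.24500/60 = 39.9374167
  S ⇒ negate
  λ: 17′ + 24.3″ = 17.40500′; 135 + 17.40500/60 = 135.2900833
  E ⇒ keep positive
Point 5:
  Latitude: 0 + 3.3572/60 = 0.0559533
  S → negative
  λ: 179 + 26.7363/60 = 179.4456050
  E ⇒ keep positive

1. -47.386167, -139.313833
2. 60.353758, 178.247752
3. 30.772097, 165.406167
4. -39.937417, 135.290083
5. -0.055953, 179.445605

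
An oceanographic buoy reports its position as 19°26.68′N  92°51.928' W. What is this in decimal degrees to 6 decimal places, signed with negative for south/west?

19.444667, -92.865467

Latitude: 26.68′ = 0.444667°; total 19.4446667
N → positive
Longitude: 92 + 51.928/60 = 92.8654667
W ⇒ negate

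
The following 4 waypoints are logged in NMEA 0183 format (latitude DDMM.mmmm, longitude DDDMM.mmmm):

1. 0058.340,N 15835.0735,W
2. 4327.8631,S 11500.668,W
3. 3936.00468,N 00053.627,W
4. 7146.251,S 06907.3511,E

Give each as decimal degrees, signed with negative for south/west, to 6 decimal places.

1. 0.972333, -158.584558
2. -43.464385, -115.011133
3. 39.600078, -0.893783
4. -71.770850, 69.122518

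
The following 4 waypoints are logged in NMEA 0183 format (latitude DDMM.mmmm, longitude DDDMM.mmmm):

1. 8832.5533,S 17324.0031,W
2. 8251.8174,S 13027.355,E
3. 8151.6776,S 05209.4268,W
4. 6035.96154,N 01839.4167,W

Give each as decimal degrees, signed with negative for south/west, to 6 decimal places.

Point 1:
  Latitude: split at 2 digits → 88° and 32.5533′; 88 + 32.5533/60 = 88.5425550
  S ⇒ negate
  Longitude: degrees = first 3 digits = 173, minutes = 24.0031; 173 + 24.0031/60 = 173.4000517
  hemisphere W, so the sign is −
Point 2:
  Latitude: degrees = first 2 digits = 82, minutes = 51.8174; 82 + 51.8174/60 = 82.8636233
  S ⇒ negate
  Lon: degrees = first 3 digits = 130, minutes = 27.355; 130 + 27.355/60 = 130.4559167
  E ⇒ keep positive
Point 3:
  Lat: split at 2 digits → 81° and 51.6776′; 81 + 51.6776/60 = 81.8612933
  hemisphere S, so the sign is −
  Longitude: split at 3 digits → 052° and 9.4268′; 52 + 9.4268/60 = 52.1571133
  W ⇒ negate
Point 4:
  Lat: degrees = first 2 digits = 60, minutes = 35.96154; 60 + 35.96154/60 = 60.5993590
  N ⇒ keep positive
  Lon: split at 3 digits → 018° and 39.4167′; 18 + 39.4167/60 = 18.6569450
  hemisphere W, so the sign is −

1. -88.542555, -173.400052
2. -82.863623, 130.455917
3. -81.861293, -52.157113
4. 60.599359, -18.656945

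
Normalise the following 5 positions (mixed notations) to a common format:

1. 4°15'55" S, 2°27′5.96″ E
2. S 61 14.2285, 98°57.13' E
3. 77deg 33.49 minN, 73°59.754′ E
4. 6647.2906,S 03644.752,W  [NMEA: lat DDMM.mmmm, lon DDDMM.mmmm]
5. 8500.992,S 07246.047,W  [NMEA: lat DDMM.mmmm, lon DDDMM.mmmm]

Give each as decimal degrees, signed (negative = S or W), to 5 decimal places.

1. -4.26528, 2.45166
2. -61.23714, 98.95217
3. 77.55817, 73.99590
4. -66.78818, -36.74587
5. -85.01653, -72.76745

Point 1:
  Lat: 4 + 15/60 + 55/3600 = 4.265278
  S → negative
  Longitude: 2 + 27/60 + 5.96/3600 = 2.451656
  E → positive
Point 2:
  Lat: 61 + 14.2285/60 = 61.237142
  S ⇒ negate
  Longitude: 98 + 57.13/60 = 98.952167
  E ⇒ keep positive
Point 3:
  φ: 77 + 33.49/60 = 77.558167
  N ⇒ keep positive
  Lon: 73 + 59.754/60 = 73.995900
  E ⇒ keep positive
Point 4:
  φ: split at 2 digits → 66° and 47.2906′; 66 + 47.2906/60 = 66.788177
  S → negative
  Lon: split at 3 digits → 036° and 44.752′; 36 + 44.752/60 = 36.745867
  W ⇒ negate
Point 5:
  φ: degrees = first 2 digits = 85, minutes = 0.992; 85 + 0.992/60 = 85.016533
  S ⇒ negate
  Lon: split at 3 digits → 072° and 46.047′; 72 + 46.047/60 = 72.767450
  W → negative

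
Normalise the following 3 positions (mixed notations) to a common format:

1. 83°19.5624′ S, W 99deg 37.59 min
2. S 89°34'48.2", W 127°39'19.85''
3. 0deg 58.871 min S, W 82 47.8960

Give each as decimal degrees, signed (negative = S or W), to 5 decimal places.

1. -83.32604, -99.62650
2. -89.58006, -127.65551
3. -0.98118, -82.79827

Point 1:
  Latitude: 19.5624′ = 0.326040°; total 83.326040
  S ⇒ negate
  Longitude: 37.59′ = 0.626500°; total 99.626500
  W ⇒ negate
Point 2:
  φ: 34′ + 48.2″ = 34.80333′; 89 + 34.80333/60 = 89.580056
  S → negative
  Lon: 39′ + 19.85″ = 39.33083′; 127 + 39.33083/60 = 127.655514
  W ⇒ negate
Point 3:
  φ: 0 + 58.871/60 = 0.981183
  S → negative
  Longitude: 47.896′ = 0.798267°; total 82.798267
  W ⇒ negate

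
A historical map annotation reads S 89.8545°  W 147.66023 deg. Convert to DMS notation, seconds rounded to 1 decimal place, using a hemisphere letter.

89°51′16.2″ S, 147°39′36.8″ W

Lat: whole degrees 89; 51.27000′ → 51′ and 16.200″
Lon: 0.660230 × 60 = 39.61380′ → 39′, remainder × 60 = 36.828″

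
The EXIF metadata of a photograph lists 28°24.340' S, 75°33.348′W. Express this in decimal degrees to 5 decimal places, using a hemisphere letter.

28.40567° S, 75.55580° W

Latitude: 28 + 24.34/60 = 28.405667
Lon: 75 + 33.348/60 = 75.555800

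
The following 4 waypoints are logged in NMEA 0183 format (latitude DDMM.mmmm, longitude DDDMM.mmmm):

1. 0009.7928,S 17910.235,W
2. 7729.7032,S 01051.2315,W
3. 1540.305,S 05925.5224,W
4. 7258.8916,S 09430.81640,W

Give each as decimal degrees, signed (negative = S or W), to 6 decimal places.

Point 1:
  Latitude: degrees = first 2 digits = 0, minutes = 9.7928; 0 + 9.7928/60 = 0.1632133
  S → negative
  λ: split at 3 digits → 179° and 10.235′; 179 + 10.235/60 = 179.1705833
  hemisphere W, so the sign is −
Point 2:
  φ: split at 2 digits → 77° and 29.7032′; 77 + 29.7032/60 = 77.4950533
  S ⇒ negate
  Longitude: split at 3 digits → 010° and 51.2315′; 10 + 51.2315/60 = 10.8538583
  W ⇒ negate
Point 3:
  Lat: split at 2 digits → 15° and 40.305′; 15 + 40.305/60 = 15.6717500
  S ⇒ negate
  λ: degrees = first 3 digits = 59, minutes = 25.5224; 59 + 25.5224/60 = 59.4253733
  hemisphere W, so the sign is −
Point 4:
  φ: split at 2 digits → 72° and 58.8916′; 72 + 58.8916/60 = 72.9815267
  S → negative
  Lon: split at 3 digits → 094° and 30.8164′; 94 + 30.8164/60 = 94.5136067
  W ⇒ negate

1. -0.163213, -179.170583
2. -77.495053, -10.853858
3. -15.671750, -59.425373
4. -72.981527, -94.513607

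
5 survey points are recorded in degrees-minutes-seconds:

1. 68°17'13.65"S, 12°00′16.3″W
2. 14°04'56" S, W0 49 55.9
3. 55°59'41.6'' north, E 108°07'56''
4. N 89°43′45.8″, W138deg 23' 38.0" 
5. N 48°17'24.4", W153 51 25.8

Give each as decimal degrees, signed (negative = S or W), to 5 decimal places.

1. -68.28713, -12.00453
2. -14.08222, -0.83219
3. 55.99489, 108.13222
4. 89.72939, -138.39389
5. 48.29011, -153.85717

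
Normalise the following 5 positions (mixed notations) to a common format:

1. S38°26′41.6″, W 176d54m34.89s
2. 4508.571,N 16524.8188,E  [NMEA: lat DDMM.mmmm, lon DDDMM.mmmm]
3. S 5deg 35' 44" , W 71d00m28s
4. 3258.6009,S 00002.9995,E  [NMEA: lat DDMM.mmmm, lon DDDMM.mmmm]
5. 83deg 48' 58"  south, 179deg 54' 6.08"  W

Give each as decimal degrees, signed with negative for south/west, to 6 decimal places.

1. -38.444889, -176.909692
2. 45.142850, 165.413647
3. -5.595556, -71.007778
4. -32.976682, 0.049992
5. -83.816111, -179.901689

Point 1:
  φ: 38 + 26/60 + 41.6/3600 = 38.4448889
  S ⇒ negate
  Longitude: 176° + 54/60 + 34.89/3600 = 176 + 0.900000 + 0.009692 = 176.9096917
  W ⇒ negate
Point 2:
  φ: split at 2 digits → 45° and 8.571′; 45 + 8.571/60 = 45.1428500
  N ⇒ keep positive
  Longitude: split at 3 digits → 165° and 24.8188′; 165 + 24.8188/60 = 165.4136467
  E ⇒ keep positive
Point 3:
  Lat: 5 + 35/60 + 44/3600 = 5.5955556
  hemisphere S, so the sign is −
  Lon: 71 + 0/60 + 28/3600 = 71.0077778
  W ⇒ negate
Point 4:
  Lat: split at 2 digits → 32° and 58.6009′; 32 + 58.6009/60 = 32.9766817
  S ⇒ negate
  Longitude: split at 3 digits → 000° and 2.9995′; 0 + 2.9995/60 = 0.0499917
  E ⇒ keep positive
Point 5:
  Latitude: 83 + 48/60 + 58/3600 = 83.8161111
  S → negative
  λ: 179 + 54/60 + 6.08/3600 = 179.9016889
  W ⇒ negate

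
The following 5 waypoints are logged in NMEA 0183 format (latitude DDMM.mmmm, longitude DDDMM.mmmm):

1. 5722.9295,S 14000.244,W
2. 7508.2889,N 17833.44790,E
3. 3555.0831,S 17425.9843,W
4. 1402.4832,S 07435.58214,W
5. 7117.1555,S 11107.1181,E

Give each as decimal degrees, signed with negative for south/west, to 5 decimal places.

Point 1:
  Lat: degrees = first 2 digits = 57, minutes = 22.9295; 57 + 22.9295/60 = 57.382158
  S ⇒ negate
  Lon: degrees = first 3 digits = 140, minutes = 0.244; 140 + 0.244/60 = 140.004067
  W → negative
Point 2:
  Lat: degrees = first 2 digits = 75, minutes = 8.2889; 75 + 8.2889/60 = 75.138148
  N ⇒ keep positive
  Longitude: split at 3 digits → 178° and 33.4479′; 178 + 33.4479/60 = 178.557465
  E → positive
Point 3:
  Lat: split at 2 digits → 35° and 55.0831′; 35 + 55.0831/60 = 35.918052
  S → negative
  λ: split at 3 digits → 174° and 25.9843′; 174 + 25.9843/60 = 174.433072
  W → negative
Point 4:
  Lat: split at 2 digits → 14° and 2.4832′; 14 + 2.4832/60 = 14.041387
  hemisphere S, so the sign is −
  Lon: degrees = first 3 digits = 74, minutes = 35.58214; 74 + 35.58214/60 = 74.593036
  W → negative
Point 5:
  Lat: split at 2 digits → 71° and 17.1555′; 71 + 17.1555/60 = 71.285925
  S ⇒ negate
  λ: degrees = first 3 digits = 111, minutes = 7.1181; 111 + 7.1181/60 = 111.118635
  E ⇒ keep positive

1. -57.38216, -140.00407
2. 75.13815, 178.55747
3. -35.91805, -174.43307
4. -14.04139, -74.59304
5. -71.28593, 111.11864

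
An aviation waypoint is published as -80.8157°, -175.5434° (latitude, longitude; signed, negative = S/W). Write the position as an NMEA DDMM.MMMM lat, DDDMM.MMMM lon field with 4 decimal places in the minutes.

8048.9420,S / 17532.6040,W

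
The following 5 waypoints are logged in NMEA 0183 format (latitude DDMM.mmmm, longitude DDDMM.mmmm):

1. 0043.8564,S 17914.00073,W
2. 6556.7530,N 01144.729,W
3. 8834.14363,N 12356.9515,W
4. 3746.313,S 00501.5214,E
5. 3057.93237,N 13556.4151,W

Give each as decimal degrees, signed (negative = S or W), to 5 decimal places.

Point 1:
  φ: degrees = first 2 digits = 0, minutes = 43.8564; 0 + 43.8564/60 = 0.730940
  S ⇒ negate
  Longitude: split at 3 digits → 179° and 14.00073′; 179 + 14.00073/60 = 179.233346
  hemisphere W, so the sign is −
Point 2:
  Lat: split at 2 digits → 65° and 56.753′; 65 + 56.753/60 = 65.945883
  N → positive
  Longitude: split at 3 digits → 011° and 44.729′; 11 + 44.729/60 = 11.745483
  hemisphere W, so the sign is −
Point 3:
  Lat: split at 2 digits → 88° and 34.14363′; 88 + 34.14363/60 = 88.569061
  N ⇒ keep positive
  Lon: degrees = first 3 digits = 123, minutes = 56.9515; 123 + 56.9515/60 = 123.949192
  W ⇒ negate
Point 4:
  φ: degrees = first 2 digits = 37, minutes = 46.313; 37 + 46.313/60 = 37.771883
  hemisphere S, so the sign is −
  λ: degrees = first 3 digits = 5, minutes = 1.5214; 5 + 1.5214/60 = 5.025357
  E ⇒ keep positive
Point 5:
  Latitude: degrees = first 2 digits = 30, minutes = 57.93237; 30 + 57.93237/60 = 30.965540
  N → positive
  Lon: split at 3 digits → 135° and 56.4151′; 135 + 56.4151/60 = 135.940252
  hemisphere W, so the sign is −

1. -0.73094, -179.23335
2. 65.94588, -11.74548
3. 88.56906, -123.94919
4. -37.77188, 5.02536
5. 30.96554, -135.94025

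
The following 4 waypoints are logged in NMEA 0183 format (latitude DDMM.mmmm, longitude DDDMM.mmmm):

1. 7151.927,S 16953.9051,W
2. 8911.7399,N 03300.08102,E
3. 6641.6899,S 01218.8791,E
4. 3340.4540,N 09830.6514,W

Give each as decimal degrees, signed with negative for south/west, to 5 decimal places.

1. -71.86545, -169.89842
2. 89.19567, 33.00135
3. -66.69483, 12.31465
4. 33.67423, -98.51086

Point 1:
  Latitude: split at 2 digits → 71° and 51.927′; 71 + 51.927/60 = 71.865450
  hemisphere S, so the sign is −
  Lon: split at 3 digits → 169° and 53.9051′; 169 + 53.9051/60 = 169.898418
  W → negative
Point 2:
  φ: split at 2 digits → 89° and 11.7399′; 89 + 11.7399/60 = 89.195665
  N ⇒ keep positive
  Lon: split at 3 digits → 033° and 0.08102′; 33 + 0.08102/60 = 33.001350
  E → positive
Point 3:
  Latitude: split at 2 digits → 66° and 41.6899′; 66 + 41.6899/60 = 66.694832
  S → negative
  λ: split at 3 digits → 012° and 18.8791′; 12 + 18.8791/60 = 12.314652
  E → positive
Point 4:
  φ: degrees = first 2 digits = 33, minutes = 40.454; 33 + 40.454/60 = 33.674233
  N → positive
  Longitude: degrees = first 3 digits = 98, minutes = 30.6514; 98 + 30.6514/60 = 98.510857
  hemisphere W, so the sign is −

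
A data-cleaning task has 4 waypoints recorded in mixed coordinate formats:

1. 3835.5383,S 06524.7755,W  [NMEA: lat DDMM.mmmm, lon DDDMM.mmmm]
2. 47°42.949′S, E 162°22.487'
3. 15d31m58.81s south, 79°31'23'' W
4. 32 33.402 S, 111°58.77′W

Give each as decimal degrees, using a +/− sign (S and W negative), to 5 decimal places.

Point 1:
  Latitude: split at 2 digits → 38° and 35.5383′; 38 + 35.5383/60 = 38.592305
  S ⇒ negate
  Longitude: degrees = first 3 digits = 65, minutes = 24.7755; 65 + 24.7755/60 = 65.412925
  W → negative
Point 2:
  Lat: 47 + 42.949/60 = 47.715817
  hemisphere S, so the sign is −
  Longitude: 162 + 22.487/60 = 162.374783
  E → positive
Point 3:
  Lat: 15 + 31/60 + 58.81/3600 = 15.533003
  S → negative
  λ: 79 + 31/60 + 23/3600 = 79.523056
  hemisphere W, so the sign is −
Point 4:
  φ: 33.402′ = 0.556700°; total 32.556700
  S → negative
  Longitude: 58.77′ = 0.979500°; total 111.979500
  hemisphere W, so the sign is −

1. -38.59231, -65.41293
2. -47.71582, 162.37478
3. -15.53300, -79.52306
4. -32.55670, -111.97950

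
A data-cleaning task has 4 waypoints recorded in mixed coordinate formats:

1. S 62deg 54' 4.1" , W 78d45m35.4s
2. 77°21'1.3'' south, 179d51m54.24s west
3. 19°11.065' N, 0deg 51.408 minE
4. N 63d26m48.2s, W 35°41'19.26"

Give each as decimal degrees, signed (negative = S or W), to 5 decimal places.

1. -62.90114, -78.75983
2. -77.35036, -179.86507
3. 19.18442, 0.85680
4. 63.44672, -35.68868

Point 1:
  Latitude: 54′ + 4.1″ = 54.06833′; 62 + 54.06833/60 = 62.901139
  S → negative
  Lon: 78° + 45/60 + 35.4/3600 = 78 + 0.750000 + 0.009833 = 78.759833
  W → negative
Point 2:
  Latitude: 77 + 21/60 + 1.3/3600 = 77.350361
  hemisphere S, so the sign is −
  Longitude: 179° + 51/60 + 54.24/3600 = 179 + 0.850000 + 0.015067 = 179.865067
  hemisphere W, so the sign is −
Point 3:
  φ: 19 + 11.065/60 = 19.184417
  N → positive
  λ: 0 + 51.408/60 = 0.856800
  E → positive
Point 4:
  φ: 63° + 26/60 + 48.2/3600 = 63 + 0.433333 + 0.013389 = 63.446722
  N ⇒ keep positive
  λ: 41′ + 19.26″ = 41.32100′; 35 + 41.32100/60 = 35.688683
  W ⇒ negate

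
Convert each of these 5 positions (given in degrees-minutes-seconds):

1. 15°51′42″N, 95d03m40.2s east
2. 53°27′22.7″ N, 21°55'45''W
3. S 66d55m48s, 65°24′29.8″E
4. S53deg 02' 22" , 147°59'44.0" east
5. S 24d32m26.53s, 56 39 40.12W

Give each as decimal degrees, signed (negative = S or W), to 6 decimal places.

1. 15.861667, 95.061167
2. 53.456306, -21.929167
3. -66.930000, 65.408278
4. -53.039444, 147.995556
5. -24.540703, -56.661144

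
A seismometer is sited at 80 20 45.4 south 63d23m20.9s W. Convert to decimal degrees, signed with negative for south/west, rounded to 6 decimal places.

Lat: 80 + 20/60 + 45.4/3600 = 80.3459444
S → negative
λ: 63 + 23/60 + 20.9/3600 = 63.3891389
W ⇒ negate

-80.345944, -63.389139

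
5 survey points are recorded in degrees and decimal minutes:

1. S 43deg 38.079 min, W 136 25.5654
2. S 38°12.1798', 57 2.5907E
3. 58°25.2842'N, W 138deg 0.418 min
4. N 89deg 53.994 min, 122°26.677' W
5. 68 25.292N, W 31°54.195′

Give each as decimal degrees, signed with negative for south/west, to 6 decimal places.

1. -43.634650, -136.426090
2. -38.202997, 57.043178
3. 58.421403, -138.006967
4. 89.899900, -122.444617
5. 68.421533, -31.903250

Point 1:
  φ: 38.079′ = 0.634650°; total 43.6346500
  hemisphere S, so the sign is −
  Lon: 25.5654′ = 0.426090°; total 136.4260900
  W → negative
Point 2:
  Latitude: 38 + 12.1798/60 = 38.2029967
  S ⇒ negate
  λ: 57 + 2.5907/60 = 57.0431783
  E ⇒ keep positive
Point 3:
  Latitude: 58 + 25.2842/60 = 58.4214033
  N → positive
  λ: 0.418′ = 0.006967°; total 138.0069667
  W → negative
Point 4:
  φ: 89 + 53.994/60 = 89.8999000
  N → positive
  λ: 26.677′ = 0.444617°; total 122.4446167
  W ⇒ negate
Point 5:
  φ: 68 + 25.292/60 = 68.4215333
  N ⇒ keep positive
  Lon: 54.195′ = 0.903250°; total 31.9032500
  hemisphere W, so the sign is −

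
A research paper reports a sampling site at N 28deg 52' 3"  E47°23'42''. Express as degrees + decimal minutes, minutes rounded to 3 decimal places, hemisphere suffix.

28° 52.050′ N, 47° 23.700′ E

Lat: 52 + 3/60 = 52.05000′
λ: seconds/60 = 0.70000; minutes = 23 + 0.70000 = 23.70000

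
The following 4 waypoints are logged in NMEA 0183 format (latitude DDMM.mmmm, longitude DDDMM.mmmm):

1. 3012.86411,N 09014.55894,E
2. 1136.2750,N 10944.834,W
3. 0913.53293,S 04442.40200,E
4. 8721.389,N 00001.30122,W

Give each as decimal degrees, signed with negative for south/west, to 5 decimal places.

Point 1:
  Latitude: degrees = first 2 digits = 30, minutes = 12.86411; 30 + 12.86411/60 = 30.214402
  N ⇒ keep positive
  Lon: split at 3 digits → 090° and 14.55894′; 90 + 14.55894/60 = 90.242649
  E → positive
Point 2:
  Latitude: split at 2 digits → 11° and 36.275′; 11 + 36.275/60 = 11.604583
  N → positive
  Longitude: degrees = first 3 digits = 109, minutes = 44.834; 109 + 44.834/60 = 109.747233
  W → negative
Point 3:
  Lat: split at 2 digits → 09° and 13.53293′; 9 + 13.53293/60 = 9.225549
  S → negative
  λ: split at 3 digits → 044° and 42.402′; 44 + 42.402/60 = 44.706700
  E ⇒ keep positive
Point 4:
  φ: split at 2 digits → 87° and 21.389′; 87 + 21.389/60 = 87.356483
  N ⇒ keep positive
  λ: split at 3 digits → 000° and 1.30122′; 0 + 1.30122/60 = 0.021687
  W → negative

1. 30.21440, 90.24265
2. 11.60458, -109.74723
3. -9.22555, 44.70670
4. 87.35648, -0.02169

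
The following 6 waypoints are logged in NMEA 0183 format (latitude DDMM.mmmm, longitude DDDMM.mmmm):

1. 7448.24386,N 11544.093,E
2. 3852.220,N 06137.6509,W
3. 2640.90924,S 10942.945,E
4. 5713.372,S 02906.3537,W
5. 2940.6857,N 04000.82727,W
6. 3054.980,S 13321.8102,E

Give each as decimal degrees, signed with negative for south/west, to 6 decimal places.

Point 1:
  φ: split at 2 digits → 74° and 48.24386′; 74 + 48.24386/60 = 74.8040643
  N → positive
  Lon: split at 3 digits → 115° and 44.093′; 115 + 44.093/60 = 115.7348833
  E ⇒ keep positive
Point 2:
  Latitude: degrees = first 2 digits = 38, minutes = 52.22; 38 + 52.22/60 = 38.8703333
  N ⇒ keep positive
  Longitude: split at 3 digits → 061° and 37.6509′; 61 + 37.6509/60 = 61.6275150
  W ⇒ negate
Point 3:
  Lat: split at 2 digits → 26° and 40.90924′; 26 + 40.90924/60 = 26.6818207
  S ⇒ negate
  Longitude: degrees = first 3 digits = 109, minutes = 42.945; 109 + 42.945/60 = 109.7157500
  E ⇒ keep positive
Point 4:
  Latitude: degrees = first 2 digits = 57, minutes = 13.372; 57 + 13.372/60 = 57.2228667
  S ⇒ negate
  Lon: split at 3 digits → 029° and 6.3537′; 29 + 6.3537/60 = 29.1058950
  W → negative
Point 5:
  Latitude: degrees = first 2 digits = 29, minutes = 40.6857; 29 + 40.6857/60 = 29.6780950
  N ⇒ keep positive
  λ: degrees = first 3 digits = 40, minutes = 0.82727; 40 + 0.82727/60 = 40.0137878
  W → negative
Point 6:
  φ: degrees = first 2 digits = 30, minutes = 54.98; 30 + 54.98/60 = 30.9163333
  S ⇒ negate
  λ: split at 3 digits → 133° and 21.8102′; 133 + 21.8102/60 = 133.3635033
  E ⇒ keep positive

1. 74.804064, 115.734883
2. 38.870333, -61.627515
3. -26.681821, 109.715750
4. -57.222867, -29.105895
5. 29.678095, -40.013788
6. -30.916333, 133.363503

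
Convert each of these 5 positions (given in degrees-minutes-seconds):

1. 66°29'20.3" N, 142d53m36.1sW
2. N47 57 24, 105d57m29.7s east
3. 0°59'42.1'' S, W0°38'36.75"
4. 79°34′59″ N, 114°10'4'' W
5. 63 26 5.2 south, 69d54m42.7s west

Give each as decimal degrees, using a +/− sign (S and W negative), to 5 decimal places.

1. 66.48897, -142.89336
2. 47.95667, 105.95825
3. -0.99503, -0.64354
4. 79.58306, -114.16778
5. -63.43478, -69.91186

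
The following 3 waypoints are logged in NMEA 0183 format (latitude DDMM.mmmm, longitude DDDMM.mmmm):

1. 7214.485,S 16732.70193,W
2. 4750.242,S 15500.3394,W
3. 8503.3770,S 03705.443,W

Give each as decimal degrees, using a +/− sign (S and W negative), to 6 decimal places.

Point 1:
  Latitude: split at 2 digits → 72° and 14.485′; 72 + 14.485/60 = 72.2414167
  S ⇒ negate
  λ: split at 3 digits → 167° and 32.70193′; 167 + 32.70193/60 = 167.5450322
  W ⇒ negate
Point 2:
  Lat: degrees = first 2 digits = 47, minutes = 50.242; 47 + 50.242/60 = 47.8373667
  hemisphere S, so the sign is −
  Lon: split at 3 digits → 155° and 0.3394′; 155 + 0.3394/60 = 155.0056567
  W → negative
Point 3:
  φ: split at 2 digits → 85° and 3.377′; 85 + 3.377/60 = 85.0562833
  S → negative
  λ: split at 3 digits → 037° and 5.443′; 37 + 5.443/60 = 37.0907167
  hemisphere W, so the sign is −

1. -72.241417, -167.545032
2. -47.837367, -155.005657
3. -85.056283, -37.090717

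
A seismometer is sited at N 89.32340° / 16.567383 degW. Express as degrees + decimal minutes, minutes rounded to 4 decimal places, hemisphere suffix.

89° 19.4040′ N, 16° 34.0430′ W

φ: fractional part 0.323400 → 19.404000 minutes
Longitude: fractional part 0.567383 → 34.042980 minutes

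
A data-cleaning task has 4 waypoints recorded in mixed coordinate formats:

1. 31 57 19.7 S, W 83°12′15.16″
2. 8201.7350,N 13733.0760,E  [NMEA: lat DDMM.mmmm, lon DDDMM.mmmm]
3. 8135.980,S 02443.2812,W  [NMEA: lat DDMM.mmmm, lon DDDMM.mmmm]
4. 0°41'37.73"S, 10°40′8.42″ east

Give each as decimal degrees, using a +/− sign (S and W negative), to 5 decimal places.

Point 1:
  φ: 31 + 57/60 + 19.7/3600 = 31.955472
  S → negative
  λ: 83 + 12/60 + 15.16/3600 = 83.204211
  W ⇒ negate
Point 2:
  φ: degrees = first 2 digits = 82, minutes = 1.735; 82 + 1.735/60 = 82.028917
  N → positive
  Lon: split at 3 digits → 137° and 33.076′; 137 + 33.076/60 = 137.551267
  E → positive
Point 3:
  φ: split at 2 digits → 81° and 35.98′; 81 + 35.98/60 = 81.599667
  S ⇒ negate
  Lon: split at 3 digits → 024° and 43.2812′; 24 + 43.2812/60 = 24.721353
  W ⇒ negate
Point 4:
  φ: 41′ + 37.73″ = 41.62883′; 0 + 41.62883/60 = 0.693814
  S → negative
  Longitude: 10 + 40/60 + 8.42/3600 = 10.669006
  E ⇒ keep positive

1. -31.95547, -83.20421
2. 82.02892, 137.55127
3. -81.59967, -24.72135
4. -0.69381, 10.66901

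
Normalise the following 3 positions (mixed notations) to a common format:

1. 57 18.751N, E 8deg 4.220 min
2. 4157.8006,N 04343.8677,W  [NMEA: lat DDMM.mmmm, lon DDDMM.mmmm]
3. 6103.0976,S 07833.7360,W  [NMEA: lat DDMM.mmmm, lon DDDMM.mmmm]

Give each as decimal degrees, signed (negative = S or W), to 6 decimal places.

1. 57.312517, 8.070333
2. 41.963343, -43.731128
3. -61.051627, -78.562267

Point 1:
  Lat: 18.751′ = 0.312517°; total 57.3125167
  N → positive
  Longitude: 8 + 4.22/60 = 8.0703333
  E ⇒ keep positive
Point 2:
  φ: degrees = first 2 digits = 41, minutes = 57.8006; 41 + 57.8006/60 = 41.9633433
  N ⇒ keep positive
  Longitude: degrees = first 3 digits = 43, minutes = 43.8677; 43 + 43.8677/60 = 43.7311283
  W → negative
Point 3:
  Lat: degrees = first 2 digits = 61, minutes = 3.0976; 61 + 3.0976/60 = 61.0516267
  S → negative
  Longitude: split at 3 digits → 078° and 33.736′; 78 + 33.736/60 = 78.5622667
  W → negative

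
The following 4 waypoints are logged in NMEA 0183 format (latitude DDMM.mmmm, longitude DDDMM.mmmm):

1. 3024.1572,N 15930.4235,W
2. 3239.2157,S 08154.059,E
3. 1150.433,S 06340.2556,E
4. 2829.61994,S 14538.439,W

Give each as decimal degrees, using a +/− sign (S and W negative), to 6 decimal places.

Point 1:
  Lat: split at 2 digits → 30° and 24.1572′; 30 + 24.1572/60 = 30.4026200
  N ⇒ keep positive
  Lon: degrees = first 3 digits = 159, minutes = 30.4235; 159 + 30.4235/60 = 159.5070583
  W ⇒ negate
Point 2:
  φ: split at 2 digits → 32° and 39.2157′; 32 + 39.2157/60 = 32.6535950
  hemisphere S, so the sign is −
  Lon: degrees = first 3 digits = 81, minutes = 54.059; 81 + 54.059/60 = 81.9009833
  E ⇒ keep positive
Point 3:
  Latitude: degrees = first 2 digits = 11, minutes = 50.433; 11 + 50.433/60 = 11.8405500
  S → negative
  λ: degrees = first 3 digits = 63, minutes = 40.2556; 63 + 40.2556/60 = 63.6709267
  E → positive
Point 4:
  Latitude: degrees = first 2 digits = 28, minutes = 29.61994; 28 + 29.61994/60 = 28.4936657
  S ⇒ negate
  Lon: degrees = first 3 digits = 145, minutes = 38.439; 145 + 38.439/60 = 145.6406500
  W → negative

1. 30.402620, -159.507058
2. -32.653595, 81.900983
3. -11.840550, 63.670927
4. -28.493666, -145.640650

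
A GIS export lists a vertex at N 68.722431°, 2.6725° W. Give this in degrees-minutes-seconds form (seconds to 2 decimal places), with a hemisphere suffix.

Latitude: 0.722431 × 60 = 43.34586′ → 43′, remainder × 60 = 20.7516″
λ: 0.672500° → 40.35000′; 0.35000 × 60 = 21.0000″

68°43′20.75″ N, 2°40′21.00″ W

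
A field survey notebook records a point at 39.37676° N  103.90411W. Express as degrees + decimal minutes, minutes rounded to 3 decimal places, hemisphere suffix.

39° 22.606′ N, 103° 54.247′ W

Lat: 39° + 0.376760 × 60 = 39° 22.60560′
Longitude: fractional part 0.904110 → 54.24660 minutes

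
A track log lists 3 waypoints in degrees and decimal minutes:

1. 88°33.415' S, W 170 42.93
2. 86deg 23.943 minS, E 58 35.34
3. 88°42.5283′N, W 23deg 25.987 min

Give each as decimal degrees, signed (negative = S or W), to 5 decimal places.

1. -88.55692, -170.71550
2. -86.39905, 58.58900
3. 88.70881, -23.43312

Point 1:
  Lat: 33.415′ = 0.556917°; total 88.556917
  hemisphere S, so the sign is −
  Lon: 42.93′ = 0.715500°; total 170.715500
  W → negative
Point 2:
  φ: 23.943′ = 0.399050°; total 86.399050
  hemisphere S, so the sign is −
  Longitude: 58 + 35.34/60 = 58.589000
  E → positive
Point 3:
  φ: 42.5283′ = 0.708805°; total 88.708805
  N ⇒ keep positive
  Longitude: 25.987′ = 0.433117°; total 23.433117
  W → negative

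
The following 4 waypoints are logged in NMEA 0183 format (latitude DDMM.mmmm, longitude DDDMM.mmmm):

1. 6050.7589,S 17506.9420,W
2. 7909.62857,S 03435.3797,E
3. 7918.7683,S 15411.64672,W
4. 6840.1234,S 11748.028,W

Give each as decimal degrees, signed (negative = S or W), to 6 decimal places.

1. -60.845982, -175.115700
2. -79.160476, 34.589662
3. -79.312805, -154.194112
4. -68.668723, -117.800467

Point 1:
  Lat: split at 2 digits → 60° and 50.7589′; 60 + 50.7589/60 = 60.8459817
  S ⇒ negate
  λ: degrees = first 3 digits = 175, minutes = 6.942; 175 + 6.942/60 = 175.1157000
  W → negative
Point 2:
  φ: degrees = first 2 digits = 79, minutes = 9.62857; 79 + 9.62857/60 = 79.1604762
  S → negative
  λ: split at 3 digits → 034° and 35.3797′; 34 + 35.3797/60 = 34.5896617
  E ⇒ keep positive
Point 3:
  φ: split at 2 digits → 79° and 18.7683′; 79 + 18.7683/60 = 79.3128050
  hemisphere S, so the sign is −
  λ: split at 3 digits → 154° and 11.64672′; 154 + 11.64672/60 = 154.1941120
  W ⇒ negate
Point 4:
  φ: degrees = first 2 digits = 68, minutes = 40.1234; 68 + 40.1234/60 = 68.6687233
  S → negative
  λ: degrees = first 3 digits = 117, minutes = 48.028; 117 + 48.028/60 = 117.8004667
  hemisphere W, so the sign is −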